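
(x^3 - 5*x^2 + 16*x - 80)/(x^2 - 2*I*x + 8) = (x^2 + x*(-5 + 4*I) - 20*I)/(x + 2*I)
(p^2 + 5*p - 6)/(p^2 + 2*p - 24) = (p - 1)/(p - 4)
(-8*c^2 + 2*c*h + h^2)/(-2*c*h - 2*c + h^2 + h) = (4*c + h)/(h + 1)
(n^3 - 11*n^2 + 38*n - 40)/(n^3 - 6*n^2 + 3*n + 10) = (n - 4)/(n + 1)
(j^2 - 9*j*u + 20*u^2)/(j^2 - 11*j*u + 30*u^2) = (-j + 4*u)/(-j + 6*u)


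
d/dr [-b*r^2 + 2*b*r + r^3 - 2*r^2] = -2*b*r + 2*b + 3*r^2 - 4*r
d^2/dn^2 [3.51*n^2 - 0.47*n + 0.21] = 7.02000000000000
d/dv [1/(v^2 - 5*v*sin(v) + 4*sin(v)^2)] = (5*v*cos(v) - 2*v + 5*sin(v) - 4*sin(2*v))/((v - 4*sin(v))^2*(v - sin(v))^2)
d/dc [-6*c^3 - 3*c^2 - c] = -18*c^2 - 6*c - 1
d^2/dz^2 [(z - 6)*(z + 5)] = 2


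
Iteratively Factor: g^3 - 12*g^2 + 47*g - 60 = (g - 3)*(g^2 - 9*g + 20) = (g - 4)*(g - 3)*(g - 5)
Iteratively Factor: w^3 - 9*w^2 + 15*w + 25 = (w - 5)*(w^2 - 4*w - 5) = (w - 5)*(w + 1)*(w - 5)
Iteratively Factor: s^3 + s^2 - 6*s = (s)*(s^2 + s - 6) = s*(s + 3)*(s - 2)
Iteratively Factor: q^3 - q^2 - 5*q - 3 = (q - 3)*(q^2 + 2*q + 1) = (q - 3)*(q + 1)*(q + 1)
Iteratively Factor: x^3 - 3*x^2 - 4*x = (x)*(x^2 - 3*x - 4) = x*(x - 4)*(x + 1)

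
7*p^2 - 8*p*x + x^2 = (-7*p + x)*(-p + x)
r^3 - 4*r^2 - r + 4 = (r - 4)*(r - 1)*(r + 1)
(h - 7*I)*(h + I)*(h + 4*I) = h^3 - 2*I*h^2 + 31*h + 28*I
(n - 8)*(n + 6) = n^2 - 2*n - 48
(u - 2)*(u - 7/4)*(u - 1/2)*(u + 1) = u^4 - 13*u^3/4 + 9*u^2/8 + 29*u/8 - 7/4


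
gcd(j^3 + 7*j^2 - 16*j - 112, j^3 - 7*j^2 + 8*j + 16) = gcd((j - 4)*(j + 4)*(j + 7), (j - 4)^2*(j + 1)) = j - 4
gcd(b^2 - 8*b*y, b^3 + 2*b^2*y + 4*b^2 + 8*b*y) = b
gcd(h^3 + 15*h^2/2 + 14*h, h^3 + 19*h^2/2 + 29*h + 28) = h^2 + 15*h/2 + 14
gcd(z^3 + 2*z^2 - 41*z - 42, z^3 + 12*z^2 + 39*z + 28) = z^2 + 8*z + 7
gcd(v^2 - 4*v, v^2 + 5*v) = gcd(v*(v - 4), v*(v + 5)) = v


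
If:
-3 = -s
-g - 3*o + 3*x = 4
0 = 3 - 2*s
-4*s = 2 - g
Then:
No Solution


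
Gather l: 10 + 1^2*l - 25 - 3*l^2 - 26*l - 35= -3*l^2 - 25*l - 50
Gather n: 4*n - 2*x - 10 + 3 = 4*n - 2*x - 7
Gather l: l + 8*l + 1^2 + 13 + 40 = 9*l + 54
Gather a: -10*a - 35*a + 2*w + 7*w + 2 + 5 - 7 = -45*a + 9*w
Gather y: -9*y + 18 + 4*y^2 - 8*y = 4*y^2 - 17*y + 18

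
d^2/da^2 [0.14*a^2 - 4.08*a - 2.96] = 0.280000000000000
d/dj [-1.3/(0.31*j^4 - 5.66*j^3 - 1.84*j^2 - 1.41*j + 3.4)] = (1.612*j^3 - 22.074*j^2 - 4.784*j - 1.833)/(-0.31*j^4 + 5.66*j^3 + 1.84*j^2 + 1.41*j - 3.4)^2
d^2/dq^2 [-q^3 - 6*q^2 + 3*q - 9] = -6*q - 12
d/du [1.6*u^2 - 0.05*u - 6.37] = 3.2*u - 0.05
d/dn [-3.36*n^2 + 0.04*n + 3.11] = 0.04 - 6.72*n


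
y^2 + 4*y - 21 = (y - 3)*(y + 7)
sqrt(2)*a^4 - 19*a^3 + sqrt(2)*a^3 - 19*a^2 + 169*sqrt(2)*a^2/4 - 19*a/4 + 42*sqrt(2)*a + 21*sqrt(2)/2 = (a + 1/2)*(a - 6*sqrt(2))*(a - 7*sqrt(2)/2)*(sqrt(2)*a + sqrt(2)/2)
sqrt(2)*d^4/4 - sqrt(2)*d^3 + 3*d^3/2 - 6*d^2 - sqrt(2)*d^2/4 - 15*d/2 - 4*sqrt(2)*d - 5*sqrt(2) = (d/2 + sqrt(2)/2)*(d - 5)*(d + 2*sqrt(2))*(sqrt(2)*d/2 + sqrt(2)/2)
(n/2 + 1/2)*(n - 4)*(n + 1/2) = n^3/2 - 5*n^2/4 - 11*n/4 - 1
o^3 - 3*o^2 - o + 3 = (o - 3)*(o - 1)*(o + 1)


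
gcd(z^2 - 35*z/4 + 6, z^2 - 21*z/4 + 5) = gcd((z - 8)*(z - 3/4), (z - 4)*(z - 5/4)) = 1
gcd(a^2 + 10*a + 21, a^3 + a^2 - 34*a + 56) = a + 7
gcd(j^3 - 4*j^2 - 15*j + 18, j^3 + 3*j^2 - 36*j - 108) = j^2 - 3*j - 18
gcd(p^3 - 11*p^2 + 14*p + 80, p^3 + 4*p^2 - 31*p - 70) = p^2 - 3*p - 10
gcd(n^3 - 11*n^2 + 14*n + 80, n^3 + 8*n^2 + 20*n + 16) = n + 2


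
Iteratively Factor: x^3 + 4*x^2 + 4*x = (x + 2)*(x^2 + 2*x) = (x + 2)^2*(x)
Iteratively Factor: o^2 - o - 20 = (o - 5)*(o + 4)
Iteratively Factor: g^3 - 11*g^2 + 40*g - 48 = (g - 3)*(g^2 - 8*g + 16) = (g - 4)*(g - 3)*(g - 4)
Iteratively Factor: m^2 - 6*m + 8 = (m - 2)*(m - 4)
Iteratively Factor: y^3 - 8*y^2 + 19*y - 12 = (y - 1)*(y^2 - 7*y + 12) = (y - 3)*(y - 1)*(y - 4)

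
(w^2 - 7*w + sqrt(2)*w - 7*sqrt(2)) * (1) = w^2 - 7*w + sqrt(2)*w - 7*sqrt(2)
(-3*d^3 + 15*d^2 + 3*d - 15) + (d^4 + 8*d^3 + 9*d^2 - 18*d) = d^4 + 5*d^3 + 24*d^2 - 15*d - 15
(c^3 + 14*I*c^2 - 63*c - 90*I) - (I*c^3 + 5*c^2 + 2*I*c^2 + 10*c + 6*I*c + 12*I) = c^3 - I*c^3 - 5*c^2 + 12*I*c^2 - 73*c - 6*I*c - 102*I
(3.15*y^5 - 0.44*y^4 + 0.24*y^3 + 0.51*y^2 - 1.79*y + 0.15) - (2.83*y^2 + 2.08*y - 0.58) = 3.15*y^5 - 0.44*y^4 + 0.24*y^3 - 2.32*y^2 - 3.87*y + 0.73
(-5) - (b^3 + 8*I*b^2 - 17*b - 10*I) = -b^3 - 8*I*b^2 + 17*b - 5 + 10*I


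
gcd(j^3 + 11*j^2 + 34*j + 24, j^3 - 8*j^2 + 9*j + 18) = j + 1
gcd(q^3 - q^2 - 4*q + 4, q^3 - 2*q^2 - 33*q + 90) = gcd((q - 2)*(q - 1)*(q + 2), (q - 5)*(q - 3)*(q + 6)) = 1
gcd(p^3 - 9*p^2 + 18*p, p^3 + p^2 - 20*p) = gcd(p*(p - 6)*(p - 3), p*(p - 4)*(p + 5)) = p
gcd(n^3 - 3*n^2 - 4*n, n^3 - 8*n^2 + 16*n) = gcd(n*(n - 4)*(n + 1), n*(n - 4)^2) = n^2 - 4*n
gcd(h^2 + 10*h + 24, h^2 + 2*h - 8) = h + 4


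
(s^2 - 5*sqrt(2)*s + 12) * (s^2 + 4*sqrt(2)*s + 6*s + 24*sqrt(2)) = s^4 - sqrt(2)*s^3 + 6*s^3 - 28*s^2 - 6*sqrt(2)*s^2 - 168*s + 48*sqrt(2)*s + 288*sqrt(2)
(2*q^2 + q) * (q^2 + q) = 2*q^4 + 3*q^3 + q^2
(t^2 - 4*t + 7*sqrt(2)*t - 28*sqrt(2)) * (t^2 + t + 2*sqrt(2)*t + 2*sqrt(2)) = t^4 - 3*t^3 + 9*sqrt(2)*t^3 - 27*sqrt(2)*t^2 + 24*t^2 - 84*t - 36*sqrt(2)*t - 112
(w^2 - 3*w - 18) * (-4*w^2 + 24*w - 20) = -4*w^4 + 36*w^3 - 20*w^2 - 372*w + 360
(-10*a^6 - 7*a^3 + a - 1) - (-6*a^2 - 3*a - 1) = -10*a^6 - 7*a^3 + 6*a^2 + 4*a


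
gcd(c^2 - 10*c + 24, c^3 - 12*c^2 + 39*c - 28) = c - 4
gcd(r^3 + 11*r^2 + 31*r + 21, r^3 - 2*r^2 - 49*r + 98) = r + 7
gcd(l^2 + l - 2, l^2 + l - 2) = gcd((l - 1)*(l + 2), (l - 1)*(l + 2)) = l^2 + l - 2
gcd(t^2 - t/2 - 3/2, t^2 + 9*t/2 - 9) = t - 3/2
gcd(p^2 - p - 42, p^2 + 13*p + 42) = p + 6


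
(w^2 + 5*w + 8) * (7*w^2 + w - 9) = 7*w^4 + 36*w^3 + 52*w^2 - 37*w - 72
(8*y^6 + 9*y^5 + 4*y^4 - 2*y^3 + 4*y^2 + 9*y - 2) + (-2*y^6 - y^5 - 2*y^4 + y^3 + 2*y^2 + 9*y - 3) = 6*y^6 + 8*y^5 + 2*y^4 - y^3 + 6*y^2 + 18*y - 5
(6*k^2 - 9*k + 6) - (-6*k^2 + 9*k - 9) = 12*k^2 - 18*k + 15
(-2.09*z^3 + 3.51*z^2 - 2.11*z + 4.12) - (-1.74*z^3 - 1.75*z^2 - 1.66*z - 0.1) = -0.35*z^3 + 5.26*z^2 - 0.45*z + 4.22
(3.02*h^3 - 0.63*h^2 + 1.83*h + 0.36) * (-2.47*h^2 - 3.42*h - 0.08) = -7.4594*h^5 - 8.7723*h^4 - 2.6071*h^3 - 7.0974*h^2 - 1.3776*h - 0.0288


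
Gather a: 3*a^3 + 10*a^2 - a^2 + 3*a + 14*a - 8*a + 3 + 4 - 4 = 3*a^3 + 9*a^2 + 9*a + 3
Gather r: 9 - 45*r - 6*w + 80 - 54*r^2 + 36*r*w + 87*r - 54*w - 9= -54*r^2 + r*(36*w + 42) - 60*w + 80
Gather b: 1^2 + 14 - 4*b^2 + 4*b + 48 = -4*b^2 + 4*b + 63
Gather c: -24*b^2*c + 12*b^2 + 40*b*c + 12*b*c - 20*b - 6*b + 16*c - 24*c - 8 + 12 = 12*b^2 - 26*b + c*(-24*b^2 + 52*b - 8) + 4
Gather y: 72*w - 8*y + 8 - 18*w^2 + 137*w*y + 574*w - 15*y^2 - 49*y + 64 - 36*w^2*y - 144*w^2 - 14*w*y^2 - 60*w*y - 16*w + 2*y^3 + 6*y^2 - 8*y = -162*w^2 + 630*w + 2*y^3 + y^2*(-14*w - 9) + y*(-36*w^2 + 77*w - 65) + 72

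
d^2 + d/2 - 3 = (d - 3/2)*(d + 2)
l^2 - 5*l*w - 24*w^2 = (l - 8*w)*(l + 3*w)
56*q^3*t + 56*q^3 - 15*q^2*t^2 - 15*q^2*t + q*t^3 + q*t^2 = (-8*q + t)*(-7*q + t)*(q*t + q)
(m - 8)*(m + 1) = m^2 - 7*m - 8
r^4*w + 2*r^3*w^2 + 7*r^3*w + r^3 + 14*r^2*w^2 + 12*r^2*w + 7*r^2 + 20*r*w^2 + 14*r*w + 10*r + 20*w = (r + 2)*(r + 5)*(r + 2*w)*(r*w + 1)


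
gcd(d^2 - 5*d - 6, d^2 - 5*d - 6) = d^2 - 5*d - 6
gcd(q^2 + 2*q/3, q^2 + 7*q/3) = q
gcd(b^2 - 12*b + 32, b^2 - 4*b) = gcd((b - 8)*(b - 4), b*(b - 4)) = b - 4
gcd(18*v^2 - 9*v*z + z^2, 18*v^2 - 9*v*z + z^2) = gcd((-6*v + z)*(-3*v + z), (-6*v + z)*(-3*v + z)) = 18*v^2 - 9*v*z + z^2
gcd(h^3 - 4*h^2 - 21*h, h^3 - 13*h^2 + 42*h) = h^2 - 7*h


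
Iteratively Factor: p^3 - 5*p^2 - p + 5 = (p - 1)*(p^2 - 4*p - 5) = (p - 1)*(p + 1)*(p - 5)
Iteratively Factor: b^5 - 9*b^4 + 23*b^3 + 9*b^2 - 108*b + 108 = (b - 2)*(b^4 - 7*b^3 + 9*b^2 + 27*b - 54) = (b - 3)*(b - 2)*(b^3 - 4*b^2 - 3*b + 18) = (b - 3)^2*(b - 2)*(b^2 - b - 6) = (b - 3)^3*(b - 2)*(b + 2)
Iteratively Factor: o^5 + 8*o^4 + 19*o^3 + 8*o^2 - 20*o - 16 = (o - 1)*(o^4 + 9*o^3 + 28*o^2 + 36*o + 16) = (o - 1)*(o + 2)*(o^3 + 7*o^2 + 14*o + 8) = (o - 1)*(o + 1)*(o + 2)*(o^2 + 6*o + 8) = (o - 1)*(o + 1)*(o + 2)*(o + 4)*(o + 2)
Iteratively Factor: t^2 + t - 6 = (t + 3)*(t - 2)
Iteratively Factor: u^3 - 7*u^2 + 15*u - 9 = (u - 3)*(u^2 - 4*u + 3) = (u - 3)^2*(u - 1)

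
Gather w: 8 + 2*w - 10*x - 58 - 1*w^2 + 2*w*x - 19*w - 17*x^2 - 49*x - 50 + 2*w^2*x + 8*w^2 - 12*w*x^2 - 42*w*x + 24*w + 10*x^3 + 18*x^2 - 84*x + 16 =w^2*(2*x + 7) + w*(-12*x^2 - 40*x + 7) + 10*x^3 + x^2 - 143*x - 84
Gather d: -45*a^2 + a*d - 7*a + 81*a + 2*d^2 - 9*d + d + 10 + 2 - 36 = -45*a^2 + 74*a + 2*d^2 + d*(a - 8) - 24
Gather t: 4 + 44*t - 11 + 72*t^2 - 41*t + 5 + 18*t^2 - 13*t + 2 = 90*t^2 - 10*t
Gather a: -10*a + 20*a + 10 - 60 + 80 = 10*a + 30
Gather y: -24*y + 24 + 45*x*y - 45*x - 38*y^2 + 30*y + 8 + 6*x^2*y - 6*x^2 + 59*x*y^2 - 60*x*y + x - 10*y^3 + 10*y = -6*x^2 - 44*x - 10*y^3 + y^2*(59*x - 38) + y*(6*x^2 - 15*x + 16) + 32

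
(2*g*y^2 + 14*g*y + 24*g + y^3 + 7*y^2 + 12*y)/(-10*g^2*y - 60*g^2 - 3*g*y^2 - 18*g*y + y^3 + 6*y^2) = (y^2 + 7*y + 12)/(-5*g*y - 30*g + y^2 + 6*y)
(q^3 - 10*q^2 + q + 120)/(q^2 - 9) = (q^2 - 13*q + 40)/(q - 3)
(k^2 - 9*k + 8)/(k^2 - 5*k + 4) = (k - 8)/(k - 4)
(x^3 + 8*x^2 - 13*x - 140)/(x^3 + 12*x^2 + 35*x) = (x - 4)/x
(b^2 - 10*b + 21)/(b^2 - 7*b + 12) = (b - 7)/(b - 4)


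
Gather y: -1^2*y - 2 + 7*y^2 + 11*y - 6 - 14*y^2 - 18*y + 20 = -7*y^2 - 8*y + 12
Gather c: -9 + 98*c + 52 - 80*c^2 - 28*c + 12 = -80*c^2 + 70*c + 55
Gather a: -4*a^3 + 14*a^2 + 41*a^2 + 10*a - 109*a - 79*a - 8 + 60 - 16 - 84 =-4*a^3 + 55*a^2 - 178*a - 48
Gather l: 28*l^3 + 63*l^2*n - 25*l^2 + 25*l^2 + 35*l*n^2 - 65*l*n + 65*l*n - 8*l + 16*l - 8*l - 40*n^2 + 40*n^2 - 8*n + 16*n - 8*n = 28*l^3 + 63*l^2*n + 35*l*n^2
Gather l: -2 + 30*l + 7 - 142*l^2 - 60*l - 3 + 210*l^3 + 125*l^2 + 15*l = 210*l^3 - 17*l^2 - 15*l + 2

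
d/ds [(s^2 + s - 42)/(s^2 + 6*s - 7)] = 5/(s^2 - 2*s + 1)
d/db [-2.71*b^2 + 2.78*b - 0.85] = 2.78 - 5.42*b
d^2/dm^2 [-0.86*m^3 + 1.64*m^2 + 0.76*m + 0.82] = 3.28 - 5.16*m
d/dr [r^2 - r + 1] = 2*r - 1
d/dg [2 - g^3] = -3*g^2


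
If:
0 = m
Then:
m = 0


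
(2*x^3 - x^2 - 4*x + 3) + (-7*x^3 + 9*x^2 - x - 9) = -5*x^3 + 8*x^2 - 5*x - 6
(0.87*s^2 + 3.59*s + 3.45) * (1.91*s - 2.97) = 1.6617*s^3 + 4.273*s^2 - 4.0728*s - 10.2465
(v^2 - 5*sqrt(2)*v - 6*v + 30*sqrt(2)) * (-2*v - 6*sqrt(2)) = -2*v^3 + 4*sqrt(2)*v^2 + 12*v^2 - 24*sqrt(2)*v + 60*v - 360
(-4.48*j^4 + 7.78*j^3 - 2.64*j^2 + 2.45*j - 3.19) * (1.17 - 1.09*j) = 4.8832*j^5 - 13.7218*j^4 + 11.9802*j^3 - 5.7593*j^2 + 6.3436*j - 3.7323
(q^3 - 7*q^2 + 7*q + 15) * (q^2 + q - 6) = q^5 - 6*q^4 - 6*q^3 + 64*q^2 - 27*q - 90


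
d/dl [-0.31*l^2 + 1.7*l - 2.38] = 1.7 - 0.62*l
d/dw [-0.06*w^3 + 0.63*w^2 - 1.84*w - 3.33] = -0.18*w^2 + 1.26*w - 1.84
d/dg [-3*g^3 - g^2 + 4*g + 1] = -9*g^2 - 2*g + 4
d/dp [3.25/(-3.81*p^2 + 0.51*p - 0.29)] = (24.765*p - 1.6575)/(3.81*p^2 - 0.51*p + 0.29)^2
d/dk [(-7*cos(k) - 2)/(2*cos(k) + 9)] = 59*sin(k)/(2*cos(k) + 9)^2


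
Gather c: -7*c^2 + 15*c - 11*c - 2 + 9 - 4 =-7*c^2 + 4*c + 3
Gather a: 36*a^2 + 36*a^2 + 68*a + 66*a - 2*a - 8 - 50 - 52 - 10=72*a^2 + 132*a - 120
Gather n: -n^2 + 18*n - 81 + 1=-n^2 + 18*n - 80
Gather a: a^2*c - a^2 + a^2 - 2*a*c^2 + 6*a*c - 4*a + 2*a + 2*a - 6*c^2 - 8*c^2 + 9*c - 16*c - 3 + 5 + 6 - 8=a^2*c + a*(-2*c^2 + 6*c) - 14*c^2 - 7*c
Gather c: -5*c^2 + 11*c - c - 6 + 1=-5*c^2 + 10*c - 5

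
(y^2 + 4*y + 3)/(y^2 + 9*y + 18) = (y + 1)/(y + 6)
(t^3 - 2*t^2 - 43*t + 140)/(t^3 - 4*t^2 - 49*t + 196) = (t - 5)/(t - 7)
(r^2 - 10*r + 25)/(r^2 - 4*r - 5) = (r - 5)/(r + 1)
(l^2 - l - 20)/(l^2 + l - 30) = (l + 4)/(l + 6)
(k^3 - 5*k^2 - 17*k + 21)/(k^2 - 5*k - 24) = (k^2 - 8*k + 7)/(k - 8)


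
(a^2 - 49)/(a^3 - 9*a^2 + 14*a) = (a + 7)/(a*(a - 2))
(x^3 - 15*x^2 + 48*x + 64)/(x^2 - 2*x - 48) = (x^2 - 7*x - 8)/(x + 6)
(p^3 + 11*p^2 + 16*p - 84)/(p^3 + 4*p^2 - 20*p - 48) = (p^2 + 5*p - 14)/(p^2 - 2*p - 8)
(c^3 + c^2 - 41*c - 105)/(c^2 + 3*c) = c - 2 - 35/c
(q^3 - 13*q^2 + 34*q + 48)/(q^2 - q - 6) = (-q^3 + 13*q^2 - 34*q - 48)/(-q^2 + q + 6)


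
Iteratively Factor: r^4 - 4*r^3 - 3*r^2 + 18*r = (r)*(r^3 - 4*r^2 - 3*r + 18) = r*(r - 3)*(r^2 - r - 6) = r*(r - 3)*(r + 2)*(r - 3)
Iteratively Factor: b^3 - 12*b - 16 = (b + 2)*(b^2 - 2*b - 8) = (b + 2)^2*(b - 4)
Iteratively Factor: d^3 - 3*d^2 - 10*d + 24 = (d - 4)*(d^2 + d - 6) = (d - 4)*(d - 2)*(d + 3)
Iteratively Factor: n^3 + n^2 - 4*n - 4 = (n + 2)*(n^2 - n - 2) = (n + 1)*(n + 2)*(n - 2)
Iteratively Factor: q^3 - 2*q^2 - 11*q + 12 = (q + 3)*(q^2 - 5*q + 4) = (q - 4)*(q + 3)*(q - 1)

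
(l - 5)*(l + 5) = l^2 - 25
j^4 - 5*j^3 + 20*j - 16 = (j - 4)*(j - 2)*(j - 1)*(j + 2)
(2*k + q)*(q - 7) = 2*k*q - 14*k + q^2 - 7*q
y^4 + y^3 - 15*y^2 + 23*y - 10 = (y - 2)*(y - 1)^2*(y + 5)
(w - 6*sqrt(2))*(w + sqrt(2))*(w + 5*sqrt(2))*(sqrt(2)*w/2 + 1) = sqrt(2)*w^4/2 + w^3 - 31*sqrt(2)*w^2 - 122*w - 60*sqrt(2)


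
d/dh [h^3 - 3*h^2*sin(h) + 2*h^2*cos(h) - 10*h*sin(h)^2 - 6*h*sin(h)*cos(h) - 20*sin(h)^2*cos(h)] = -2*h^2*sin(h) - 3*h^2*cos(h) + 3*h^2 - 6*h*sin(h) - 10*h*sin(2*h) + 4*h*cos(h) - 6*h*cos(2*h) + 5*sin(h) - 3*sin(2*h) - 15*sin(3*h) + 5*cos(2*h) - 5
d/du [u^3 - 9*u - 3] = 3*u^2 - 9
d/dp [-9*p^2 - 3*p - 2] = -18*p - 3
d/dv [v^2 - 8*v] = 2*v - 8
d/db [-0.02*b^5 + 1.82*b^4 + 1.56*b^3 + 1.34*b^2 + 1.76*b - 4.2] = -0.1*b^4 + 7.28*b^3 + 4.68*b^2 + 2.68*b + 1.76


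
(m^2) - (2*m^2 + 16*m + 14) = -m^2 - 16*m - 14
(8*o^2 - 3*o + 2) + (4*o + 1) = 8*o^2 + o + 3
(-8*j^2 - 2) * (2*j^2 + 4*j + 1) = -16*j^4 - 32*j^3 - 12*j^2 - 8*j - 2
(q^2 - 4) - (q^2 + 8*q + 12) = -8*q - 16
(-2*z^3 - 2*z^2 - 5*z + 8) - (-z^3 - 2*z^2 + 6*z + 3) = -z^3 - 11*z + 5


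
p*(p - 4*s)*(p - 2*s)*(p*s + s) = p^4*s - 6*p^3*s^2 + p^3*s + 8*p^2*s^3 - 6*p^2*s^2 + 8*p*s^3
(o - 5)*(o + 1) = o^2 - 4*o - 5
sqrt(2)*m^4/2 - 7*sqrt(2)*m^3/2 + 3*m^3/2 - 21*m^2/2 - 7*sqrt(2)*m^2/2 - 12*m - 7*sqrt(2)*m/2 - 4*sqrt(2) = (m - 8)*(m + 1)*(m + sqrt(2))*(sqrt(2)*m/2 + 1/2)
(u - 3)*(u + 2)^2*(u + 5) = u^4 + 6*u^3 - 3*u^2 - 52*u - 60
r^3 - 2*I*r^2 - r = r*(r - I)^2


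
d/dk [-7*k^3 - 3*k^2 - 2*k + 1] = -21*k^2 - 6*k - 2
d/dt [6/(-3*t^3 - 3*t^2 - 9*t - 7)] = 18*(3*t^2 + 2*t + 3)/(3*t^3 + 3*t^2 + 9*t + 7)^2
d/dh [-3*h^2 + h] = 1 - 6*h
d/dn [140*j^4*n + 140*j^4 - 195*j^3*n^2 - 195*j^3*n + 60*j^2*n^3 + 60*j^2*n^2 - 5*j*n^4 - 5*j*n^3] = 5*j*(28*j^3 - 78*j^2*n - 39*j^2 + 36*j*n^2 + 24*j*n - 4*n^3 - 3*n^2)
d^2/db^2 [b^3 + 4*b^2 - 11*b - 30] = 6*b + 8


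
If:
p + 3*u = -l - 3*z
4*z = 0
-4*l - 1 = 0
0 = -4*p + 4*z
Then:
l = -1/4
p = 0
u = 1/12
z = 0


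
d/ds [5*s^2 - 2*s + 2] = 10*s - 2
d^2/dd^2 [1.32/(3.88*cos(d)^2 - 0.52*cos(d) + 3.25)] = (-79.487232*(1 - cos(d)^2)^2 + 7.989696*cos(d)^3 + 26.480256*cos(d)^2 - 18.210192*cos(d) + 46.910688)/(3.88*cos(d)^2 - 0.52*cos(d) + 3.25)^3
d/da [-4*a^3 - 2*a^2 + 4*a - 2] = -12*a^2 - 4*a + 4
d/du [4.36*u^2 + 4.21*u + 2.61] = 8.72*u + 4.21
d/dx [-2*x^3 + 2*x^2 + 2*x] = -6*x^2 + 4*x + 2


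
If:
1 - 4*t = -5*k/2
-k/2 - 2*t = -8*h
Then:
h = 7*t/20 - 1/40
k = 8*t/5 - 2/5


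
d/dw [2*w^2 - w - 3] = 4*w - 1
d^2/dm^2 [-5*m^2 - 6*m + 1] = -10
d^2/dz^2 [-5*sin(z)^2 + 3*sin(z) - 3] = -3*sin(z) - 10*cos(2*z)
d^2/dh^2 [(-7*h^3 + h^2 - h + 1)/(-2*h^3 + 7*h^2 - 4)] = 2*(94*h^6 + 12*h^5 - 402*h^4 + 413*h^3 - 279*h^2 + 444*h - 44)/(8*h^9 - 84*h^8 + 294*h^7 - 295*h^6 - 336*h^5 + 588*h^4 + 96*h^3 - 336*h^2 + 64)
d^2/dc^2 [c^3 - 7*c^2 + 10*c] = 6*c - 14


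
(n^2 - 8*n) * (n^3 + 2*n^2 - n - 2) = n^5 - 6*n^4 - 17*n^3 + 6*n^2 + 16*n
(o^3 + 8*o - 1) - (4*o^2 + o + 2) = o^3 - 4*o^2 + 7*o - 3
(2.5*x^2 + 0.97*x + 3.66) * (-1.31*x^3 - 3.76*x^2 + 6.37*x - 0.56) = -3.275*x^5 - 10.6707*x^4 + 7.4832*x^3 - 8.9827*x^2 + 22.771*x - 2.0496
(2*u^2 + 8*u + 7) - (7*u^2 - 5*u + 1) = -5*u^2 + 13*u + 6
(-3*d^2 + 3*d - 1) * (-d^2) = 3*d^4 - 3*d^3 + d^2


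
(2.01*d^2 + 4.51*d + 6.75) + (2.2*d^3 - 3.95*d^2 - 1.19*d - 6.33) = 2.2*d^3 - 1.94*d^2 + 3.32*d + 0.42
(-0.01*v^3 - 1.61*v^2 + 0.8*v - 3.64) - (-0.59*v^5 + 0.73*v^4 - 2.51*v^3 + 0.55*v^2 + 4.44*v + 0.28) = 0.59*v^5 - 0.73*v^4 + 2.5*v^3 - 2.16*v^2 - 3.64*v - 3.92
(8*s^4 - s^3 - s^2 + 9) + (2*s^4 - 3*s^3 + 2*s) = 10*s^4 - 4*s^3 - s^2 + 2*s + 9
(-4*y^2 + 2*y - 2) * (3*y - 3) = -12*y^3 + 18*y^2 - 12*y + 6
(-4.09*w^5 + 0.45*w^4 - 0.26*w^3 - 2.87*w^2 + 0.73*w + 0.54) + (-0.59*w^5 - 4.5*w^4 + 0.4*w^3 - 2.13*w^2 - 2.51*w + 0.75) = -4.68*w^5 - 4.05*w^4 + 0.14*w^3 - 5.0*w^2 - 1.78*w + 1.29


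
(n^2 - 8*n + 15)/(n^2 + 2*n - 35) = (n - 3)/(n + 7)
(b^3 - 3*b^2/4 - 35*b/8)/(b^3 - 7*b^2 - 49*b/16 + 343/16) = 2*b*(2*b - 5)/(4*b^2 - 35*b + 49)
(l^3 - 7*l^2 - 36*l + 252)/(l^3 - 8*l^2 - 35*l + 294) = (l - 6)/(l - 7)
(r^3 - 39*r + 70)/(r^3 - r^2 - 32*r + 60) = (r + 7)/(r + 6)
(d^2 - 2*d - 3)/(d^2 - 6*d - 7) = (d - 3)/(d - 7)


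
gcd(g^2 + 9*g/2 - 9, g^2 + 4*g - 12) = g + 6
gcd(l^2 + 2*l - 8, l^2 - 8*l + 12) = l - 2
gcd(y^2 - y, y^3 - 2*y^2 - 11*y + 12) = y - 1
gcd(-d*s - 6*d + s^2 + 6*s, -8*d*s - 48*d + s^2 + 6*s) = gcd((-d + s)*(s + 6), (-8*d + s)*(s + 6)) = s + 6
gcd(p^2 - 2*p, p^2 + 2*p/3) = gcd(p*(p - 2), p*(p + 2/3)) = p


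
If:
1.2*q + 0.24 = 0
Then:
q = -0.20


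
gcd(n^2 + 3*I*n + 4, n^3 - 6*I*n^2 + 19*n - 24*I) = n - I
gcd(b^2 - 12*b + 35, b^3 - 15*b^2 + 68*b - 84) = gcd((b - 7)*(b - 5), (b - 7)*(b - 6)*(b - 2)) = b - 7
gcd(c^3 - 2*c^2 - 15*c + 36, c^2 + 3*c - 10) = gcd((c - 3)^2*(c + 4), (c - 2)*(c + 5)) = 1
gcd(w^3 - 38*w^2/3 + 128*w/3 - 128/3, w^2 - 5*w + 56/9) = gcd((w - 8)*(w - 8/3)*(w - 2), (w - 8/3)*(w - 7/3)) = w - 8/3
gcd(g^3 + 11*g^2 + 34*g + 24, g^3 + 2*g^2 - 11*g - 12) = g^2 + 5*g + 4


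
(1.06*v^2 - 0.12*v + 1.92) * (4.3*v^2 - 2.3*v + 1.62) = 4.558*v^4 - 2.954*v^3 + 10.2492*v^2 - 4.6104*v + 3.1104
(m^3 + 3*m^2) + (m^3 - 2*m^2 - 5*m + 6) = 2*m^3 + m^2 - 5*m + 6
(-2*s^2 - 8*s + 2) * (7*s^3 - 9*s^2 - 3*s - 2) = -14*s^5 - 38*s^4 + 92*s^3 + 10*s^2 + 10*s - 4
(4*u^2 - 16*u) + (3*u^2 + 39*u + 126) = 7*u^2 + 23*u + 126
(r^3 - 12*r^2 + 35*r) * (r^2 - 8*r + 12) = r^5 - 20*r^4 + 143*r^3 - 424*r^2 + 420*r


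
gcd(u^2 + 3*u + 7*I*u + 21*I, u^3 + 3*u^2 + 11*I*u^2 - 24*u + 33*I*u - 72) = u + 3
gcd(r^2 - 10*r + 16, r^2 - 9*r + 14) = r - 2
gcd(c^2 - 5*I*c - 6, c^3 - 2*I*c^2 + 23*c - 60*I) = c - 3*I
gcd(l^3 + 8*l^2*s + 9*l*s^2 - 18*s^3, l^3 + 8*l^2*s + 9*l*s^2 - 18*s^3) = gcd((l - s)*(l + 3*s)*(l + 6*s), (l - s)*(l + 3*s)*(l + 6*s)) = -l^3 - 8*l^2*s - 9*l*s^2 + 18*s^3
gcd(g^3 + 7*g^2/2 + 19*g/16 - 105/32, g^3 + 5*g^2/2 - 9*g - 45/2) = g + 5/2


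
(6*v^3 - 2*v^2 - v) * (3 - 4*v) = -24*v^4 + 26*v^3 - 2*v^2 - 3*v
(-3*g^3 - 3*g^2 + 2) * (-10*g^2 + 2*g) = 30*g^5 + 24*g^4 - 6*g^3 - 20*g^2 + 4*g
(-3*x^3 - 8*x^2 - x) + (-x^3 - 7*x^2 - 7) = -4*x^3 - 15*x^2 - x - 7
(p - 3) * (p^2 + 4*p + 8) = p^3 + p^2 - 4*p - 24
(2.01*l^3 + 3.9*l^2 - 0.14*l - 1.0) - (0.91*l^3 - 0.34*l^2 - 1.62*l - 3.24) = 1.1*l^3 + 4.24*l^2 + 1.48*l + 2.24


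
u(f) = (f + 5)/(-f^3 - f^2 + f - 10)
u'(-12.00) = 0.00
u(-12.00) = 0.00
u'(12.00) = 0.00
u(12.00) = -0.00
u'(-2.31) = 0.80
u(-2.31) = -0.51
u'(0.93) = 0.08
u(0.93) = -0.55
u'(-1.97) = 0.18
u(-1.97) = -0.37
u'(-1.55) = 0.00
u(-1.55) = -0.34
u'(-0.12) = -0.16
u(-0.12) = -0.48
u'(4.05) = 0.05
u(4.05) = -0.10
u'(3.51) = 0.08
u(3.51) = -0.14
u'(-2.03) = 0.23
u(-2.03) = -0.38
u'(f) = (f + 5)*(3*f^2 + 2*f - 1)/(-f^3 - f^2 + f - 10)^2 + 1/(-f^3 - f^2 + f - 10) = (-f^3 - f^2 + f + (f + 5)*(3*f^2 + 2*f - 1) - 10)/(f^3 + f^2 - f + 10)^2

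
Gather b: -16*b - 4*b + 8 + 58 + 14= 80 - 20*b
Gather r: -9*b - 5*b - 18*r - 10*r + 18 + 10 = -14*b - 28*r + 28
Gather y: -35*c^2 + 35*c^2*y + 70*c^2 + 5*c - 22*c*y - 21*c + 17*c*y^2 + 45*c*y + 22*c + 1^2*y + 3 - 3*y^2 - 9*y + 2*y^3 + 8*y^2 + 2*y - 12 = 35*c^2 + 6*c + 2*y^3 + y^2*(17*c + 5) + y*(35*c^2 + 23*c - 6) - 9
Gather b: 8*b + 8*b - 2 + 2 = 16*b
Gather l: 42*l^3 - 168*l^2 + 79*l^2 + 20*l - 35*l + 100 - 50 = 42*l^3 - 89*l^2 - 15*l + 50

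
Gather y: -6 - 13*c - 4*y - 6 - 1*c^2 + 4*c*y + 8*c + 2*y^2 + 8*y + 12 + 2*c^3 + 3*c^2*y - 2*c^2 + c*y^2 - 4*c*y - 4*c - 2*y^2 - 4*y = 2*c^3 + 3*c^2*y - 3*c^2 + c*y^2 - 9*c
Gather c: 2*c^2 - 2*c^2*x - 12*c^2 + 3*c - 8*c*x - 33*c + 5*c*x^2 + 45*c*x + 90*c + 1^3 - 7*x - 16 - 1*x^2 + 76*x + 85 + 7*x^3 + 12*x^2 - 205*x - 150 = c^2*(-2*x - 10) + c*(5*x^2 + 37*x + 60) + 7*x^3 + 11*x^2 - 136*x - 80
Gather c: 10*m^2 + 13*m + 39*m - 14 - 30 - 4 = 10*m^2 + 52*m - 48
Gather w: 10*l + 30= 10*l + 30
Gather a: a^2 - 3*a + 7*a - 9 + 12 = a^2 + 4*a + 3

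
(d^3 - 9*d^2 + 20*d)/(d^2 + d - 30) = d*(d - 4)/(d + 6)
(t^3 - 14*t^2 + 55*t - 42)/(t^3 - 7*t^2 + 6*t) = (t - 7)/t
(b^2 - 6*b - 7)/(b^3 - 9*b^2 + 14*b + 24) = (b - 7)/(b^2 - 10*b + 24)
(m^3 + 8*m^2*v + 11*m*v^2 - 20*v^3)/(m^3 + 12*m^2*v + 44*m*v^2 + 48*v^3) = (m^2 + 4*m*v - 5*v^2)/(m^2 + 8*m*v + 12*v^2)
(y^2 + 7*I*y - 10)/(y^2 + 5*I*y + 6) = (y^2 + 7*I*y - 10)/(y^2 + 5*I*y + 6)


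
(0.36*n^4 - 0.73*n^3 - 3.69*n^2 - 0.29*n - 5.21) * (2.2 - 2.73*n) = -0.9828*n^5 + 2.7849*n^4 + 8.4677*n^3 - 7.3263*n^2 + 13.5853*n - 11.462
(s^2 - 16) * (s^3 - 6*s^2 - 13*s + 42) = s^5 - 6*s^4 - 29*s^3 + 138*s^2 + 208*s - 672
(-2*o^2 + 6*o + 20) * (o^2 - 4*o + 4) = -2*o^4 + 14*o^3 - 12*o^2 - 56*o + 80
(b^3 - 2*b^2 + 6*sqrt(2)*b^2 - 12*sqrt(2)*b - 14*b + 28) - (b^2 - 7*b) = b^3 - 3*b^2 + 6*sqrt(2)*b^2 - 12*sqrt(2)*b - 7*b + 28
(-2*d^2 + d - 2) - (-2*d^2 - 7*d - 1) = 8*d - 1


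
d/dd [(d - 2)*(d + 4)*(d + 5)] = 3*d^2 + 14*d + 2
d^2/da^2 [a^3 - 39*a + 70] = 6*a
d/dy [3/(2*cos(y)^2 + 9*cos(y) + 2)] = 3*(4*cos(y) + 9)*sin(y)/(9*cos(y) + cos(2*y) + 3)^2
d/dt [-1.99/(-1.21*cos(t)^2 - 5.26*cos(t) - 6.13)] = (4.8158*cos(t) + 10.4674)*sin(t)/(1.21*cos(t)^2 + 5.26*cos(t) + 6.13)^2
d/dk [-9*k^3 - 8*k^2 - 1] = k*(-27*k - 16)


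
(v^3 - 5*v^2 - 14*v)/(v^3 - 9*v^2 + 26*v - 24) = v*(v^2 - 5*v - 14)/(v^3 - 9*v^2 + 26*v - 24)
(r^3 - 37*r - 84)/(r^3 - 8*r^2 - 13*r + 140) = (r + 3)/(r - 5)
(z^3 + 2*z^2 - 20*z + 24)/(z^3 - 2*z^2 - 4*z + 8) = (z + 6)/(z + 2)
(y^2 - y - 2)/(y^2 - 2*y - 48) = (-y^2 + y + 2)/(-y^2 + 2*y + 48)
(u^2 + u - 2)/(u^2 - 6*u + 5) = (u + 2)/(u - 5)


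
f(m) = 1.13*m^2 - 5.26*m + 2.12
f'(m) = 2.26*m - 5.26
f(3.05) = -3.41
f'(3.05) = 1.63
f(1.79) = -3.67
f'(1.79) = -1.21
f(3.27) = -3.00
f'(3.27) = 2.13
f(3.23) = -3.08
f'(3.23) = 2.04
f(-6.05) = 75.30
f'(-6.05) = -18.93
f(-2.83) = 26.06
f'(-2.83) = -11.66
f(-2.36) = 20.83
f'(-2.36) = -10.59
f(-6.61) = 86.26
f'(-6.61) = -20.20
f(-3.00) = 28.07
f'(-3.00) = -12.04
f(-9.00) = 140.99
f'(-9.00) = -25.60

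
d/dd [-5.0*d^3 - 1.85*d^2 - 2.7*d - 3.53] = -15.0*d^2 - 3.7*d - 2.7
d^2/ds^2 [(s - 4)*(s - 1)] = 2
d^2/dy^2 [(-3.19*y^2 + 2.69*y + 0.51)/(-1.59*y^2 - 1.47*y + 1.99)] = (-28.513152*y^3 + 52.824888*y^2 - 58.220712*y + 4.095824)/(4.019679*y^6 + 11.148921*y^5 - 4.785264*y^4 - 24.730839*y^3 + 5.989104*y^2 + 17.464041*y - 7.880599)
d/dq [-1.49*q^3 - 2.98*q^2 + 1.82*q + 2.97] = -4.47*q^2 - 5.96*q + 1.82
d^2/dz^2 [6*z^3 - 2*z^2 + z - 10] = 36*z - 4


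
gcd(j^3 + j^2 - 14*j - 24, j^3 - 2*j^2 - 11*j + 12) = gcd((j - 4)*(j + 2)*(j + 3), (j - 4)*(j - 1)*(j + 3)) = j^2 - j - 12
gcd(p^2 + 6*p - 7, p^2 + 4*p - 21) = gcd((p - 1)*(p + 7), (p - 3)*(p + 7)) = p + 7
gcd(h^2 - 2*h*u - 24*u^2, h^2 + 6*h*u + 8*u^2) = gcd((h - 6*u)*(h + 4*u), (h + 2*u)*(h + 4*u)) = h + 4*u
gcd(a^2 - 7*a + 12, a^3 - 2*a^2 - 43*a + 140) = a - 4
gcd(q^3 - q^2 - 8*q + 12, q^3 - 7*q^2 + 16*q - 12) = q^2 - 4*q + 4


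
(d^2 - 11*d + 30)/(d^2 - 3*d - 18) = (d - 5)/(d + 3)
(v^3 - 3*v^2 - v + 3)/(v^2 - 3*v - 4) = (v^2 - 4*v + 3)/(v - 4)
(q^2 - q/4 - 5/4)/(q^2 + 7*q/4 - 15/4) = (q + 1)/(q + 3)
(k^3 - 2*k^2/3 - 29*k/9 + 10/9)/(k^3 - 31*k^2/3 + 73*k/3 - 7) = (3*k^2 - k - 10)/(3*(k^2 - 10*k + 21))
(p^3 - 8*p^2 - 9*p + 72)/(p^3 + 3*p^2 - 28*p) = (p^3 - 8*p^2 - 9*p + 72)/(p*(p^2 + 3*p - 28))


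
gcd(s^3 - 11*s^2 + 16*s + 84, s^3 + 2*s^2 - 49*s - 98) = s^2 - 5*s - 14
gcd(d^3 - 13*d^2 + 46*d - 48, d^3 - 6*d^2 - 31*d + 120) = d^2 - 11*d + 24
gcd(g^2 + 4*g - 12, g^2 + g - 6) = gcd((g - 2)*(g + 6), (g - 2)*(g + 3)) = g - 2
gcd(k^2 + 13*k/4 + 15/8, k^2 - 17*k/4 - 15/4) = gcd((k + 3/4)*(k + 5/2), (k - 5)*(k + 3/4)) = k + 3/4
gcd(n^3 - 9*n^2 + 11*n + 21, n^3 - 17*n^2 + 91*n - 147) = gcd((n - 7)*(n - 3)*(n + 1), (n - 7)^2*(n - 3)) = n^2 - 10*n + 21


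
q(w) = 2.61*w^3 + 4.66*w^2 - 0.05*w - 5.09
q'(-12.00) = 1015.63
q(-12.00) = -3843.53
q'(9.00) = 718.06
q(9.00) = 2274.61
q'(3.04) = 100.64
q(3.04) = 111.15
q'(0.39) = 4.78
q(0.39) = -4.25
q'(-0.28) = -2.05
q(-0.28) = -4.77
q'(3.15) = 107.00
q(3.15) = 122.57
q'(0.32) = 3.73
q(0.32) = -4.54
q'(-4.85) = 138.93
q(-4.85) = -192.99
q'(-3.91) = 83.21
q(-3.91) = -89.67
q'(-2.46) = 24.41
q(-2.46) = -15.62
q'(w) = 7.83*w^2 + 9.32*w - 0.05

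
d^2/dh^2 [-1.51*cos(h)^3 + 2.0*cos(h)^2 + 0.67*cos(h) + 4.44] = 0.4625*cos(h) - 4.0*cos(2*h) + 3.3975*cos(3*h)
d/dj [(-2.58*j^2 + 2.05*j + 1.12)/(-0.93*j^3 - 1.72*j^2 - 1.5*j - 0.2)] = (-2.3994*j^4 + 3.813*j^3 + 10.5208*j^2 + 4.8848*j + 1.27)/(0.8649*j^6 + 3.1992*j^5 + 5.7484*j^4 + 5.532*j^3 + 2.938*j^2 + 0.6*j + 0.04)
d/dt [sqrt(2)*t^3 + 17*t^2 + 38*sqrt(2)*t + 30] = 3*sqrt(2)*t^2 + 34*t + 38*sqrt(2)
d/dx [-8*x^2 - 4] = -16*x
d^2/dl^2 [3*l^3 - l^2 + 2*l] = 18*l - 2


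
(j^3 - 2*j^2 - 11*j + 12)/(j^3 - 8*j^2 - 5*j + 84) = (j - 1)/(j - 7)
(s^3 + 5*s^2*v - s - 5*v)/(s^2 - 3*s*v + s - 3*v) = (s^2 + 5*s*v - s - 5*v)/(s - 3*v)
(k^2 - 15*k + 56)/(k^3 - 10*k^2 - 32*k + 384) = (k - 7)/(k^2 - 2*k - 48)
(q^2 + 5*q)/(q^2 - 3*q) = (q + 5)/(q - 3)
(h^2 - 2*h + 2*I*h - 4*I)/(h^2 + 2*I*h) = (h - 2)/h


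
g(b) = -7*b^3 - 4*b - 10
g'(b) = -21*b^2 - 4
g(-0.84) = -2.49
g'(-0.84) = -18.82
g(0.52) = -13.06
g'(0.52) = -9.68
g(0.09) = -10.37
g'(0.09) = -4.17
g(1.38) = -33.92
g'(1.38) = -43.99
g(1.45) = -37.14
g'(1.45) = -48.15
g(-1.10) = 3.72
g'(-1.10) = -29.41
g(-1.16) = 5.57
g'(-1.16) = -32.26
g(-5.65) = 1275.13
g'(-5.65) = -674.37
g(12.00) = -12154.00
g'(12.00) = -3028.00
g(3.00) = -211.00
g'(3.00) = -193.00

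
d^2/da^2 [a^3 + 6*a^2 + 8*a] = 6*a + 12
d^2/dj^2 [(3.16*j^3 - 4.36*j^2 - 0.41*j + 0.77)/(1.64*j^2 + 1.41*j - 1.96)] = (50.838456*j^3 - 124.060608*j^2 + 75.6126*j - 27.753054)/(4.410944*j^6 + 11.377008*j^5 - 6.033396*j^4 - 24.390603*j^3 + 7.210644*j^2 + 16.249968*j - 7.529536)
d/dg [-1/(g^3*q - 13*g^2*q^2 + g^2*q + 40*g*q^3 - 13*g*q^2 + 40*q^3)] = (3*g^2 - 26*g*q + 2*g + 40*q^2 - 13*q)/(q*(g^3 - 13*g^2*q + g^2 + 40*g*q^2 - 13*g*q + 40*q^2)^2)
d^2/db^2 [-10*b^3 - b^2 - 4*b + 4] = -60*b - 2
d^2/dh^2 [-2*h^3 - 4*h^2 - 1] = -12*h - 8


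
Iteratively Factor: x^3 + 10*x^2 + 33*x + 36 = (x + 4)*(x^2 + 6*x + 9) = (x + 3)*(x + 4)*(x + 3)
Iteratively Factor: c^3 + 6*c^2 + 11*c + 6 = (c + 1)*(c^2 + 5*c + 6) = (c + 1)*(c + 3)*(c + 2)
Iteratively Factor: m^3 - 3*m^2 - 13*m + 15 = (m + 3)*(m^2 - 6*m + 5) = (m - 1)*(m + 3)*(m - 5)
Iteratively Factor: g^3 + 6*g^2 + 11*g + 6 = (g + 1)*(g^2 + 5*g + 6) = (g + 1)*(g + 3)*(g + 2)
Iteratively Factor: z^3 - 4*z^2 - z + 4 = (z - 1)*(z^2 - 3*z - 4) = (z - 4)*(z - 1)*(z + 1)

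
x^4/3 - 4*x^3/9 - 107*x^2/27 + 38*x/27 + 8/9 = (x/3 + 1)*(x - 4)*(x - 2/3)*(x + 1/3)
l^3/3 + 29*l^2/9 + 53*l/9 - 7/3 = (l/3 + 1)*(l - 1/3)*(l + 7)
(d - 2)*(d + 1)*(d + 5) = d^3 + 4*d^2 - 7*d - 10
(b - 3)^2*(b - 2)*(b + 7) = b^4 - b^3 - 35*b^2 + 129*b - 126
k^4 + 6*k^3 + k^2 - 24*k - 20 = (k - 2)*(k + 1)*(k + 2)*(k + 5)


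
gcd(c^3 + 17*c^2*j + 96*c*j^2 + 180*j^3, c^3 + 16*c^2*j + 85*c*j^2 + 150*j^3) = c^2 + 11*c*j + 30*j^2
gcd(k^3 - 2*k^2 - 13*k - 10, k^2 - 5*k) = k - 5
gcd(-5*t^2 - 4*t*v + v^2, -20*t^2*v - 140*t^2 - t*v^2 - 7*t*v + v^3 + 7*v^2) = 5*t - v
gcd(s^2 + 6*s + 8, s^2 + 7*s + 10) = s + 2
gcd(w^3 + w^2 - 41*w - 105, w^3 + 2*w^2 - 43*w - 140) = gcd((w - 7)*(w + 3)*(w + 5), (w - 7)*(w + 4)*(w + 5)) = w^2 - 2*w - 35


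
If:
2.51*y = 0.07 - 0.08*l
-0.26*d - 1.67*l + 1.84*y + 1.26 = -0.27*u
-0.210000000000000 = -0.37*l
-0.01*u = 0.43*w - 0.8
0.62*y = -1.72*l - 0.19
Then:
No Solution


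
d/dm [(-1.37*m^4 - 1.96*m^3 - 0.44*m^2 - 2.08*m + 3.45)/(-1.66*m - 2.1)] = (6.8226*m^4 + 18.0152*m^3 + 13.0784*m^2 + 1.848*m + 10.095)/(2.7556*m^2 + 6.972*m + 4.41)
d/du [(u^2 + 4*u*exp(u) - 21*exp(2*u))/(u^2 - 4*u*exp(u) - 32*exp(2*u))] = (8*u^3 + 22*u^2*exp(u) - 8*u^2 + 212*u*exp(2*u) - 22*u*exp(u) - 212*exp(2*u))*exp(u)/(u^4 - 8*u^3*exp(u) - 48*u^2*exp(2*u) + 256*u*exp(3*u) + 1024*exp(4*u))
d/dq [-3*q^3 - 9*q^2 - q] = -9*q^2 - 18*q - 1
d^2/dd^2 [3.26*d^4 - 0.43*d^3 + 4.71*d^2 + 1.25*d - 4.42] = 39.12*d^2 - 2.58*d + 9.42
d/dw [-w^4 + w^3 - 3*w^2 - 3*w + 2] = -4*w^3 + 3*w^2 - 6*w - 3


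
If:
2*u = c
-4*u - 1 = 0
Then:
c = -1/2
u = -1/4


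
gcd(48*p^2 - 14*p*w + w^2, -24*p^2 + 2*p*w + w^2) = 1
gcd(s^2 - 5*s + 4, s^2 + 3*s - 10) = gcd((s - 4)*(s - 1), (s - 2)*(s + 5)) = 1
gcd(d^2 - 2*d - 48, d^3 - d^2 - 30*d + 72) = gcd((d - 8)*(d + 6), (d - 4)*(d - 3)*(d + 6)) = d + 6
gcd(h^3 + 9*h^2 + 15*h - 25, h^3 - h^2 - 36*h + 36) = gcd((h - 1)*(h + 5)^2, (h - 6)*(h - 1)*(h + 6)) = h - 1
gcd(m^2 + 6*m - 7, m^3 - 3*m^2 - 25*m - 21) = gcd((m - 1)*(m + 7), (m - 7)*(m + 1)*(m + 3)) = 1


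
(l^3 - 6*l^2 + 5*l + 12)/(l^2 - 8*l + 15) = (l^2 - 3*l - 4)/(l - 5)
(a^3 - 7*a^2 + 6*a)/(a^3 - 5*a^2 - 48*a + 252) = a*(a - 1)/(a^2 + a - 42)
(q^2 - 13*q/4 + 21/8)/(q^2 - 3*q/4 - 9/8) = (4*q - 7)/(4*q + 3)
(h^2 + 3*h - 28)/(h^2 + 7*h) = (h - 4)/h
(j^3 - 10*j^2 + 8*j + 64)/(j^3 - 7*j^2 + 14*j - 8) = (j^2 - 6*j - 16)/(j^2 - 3*j + 2)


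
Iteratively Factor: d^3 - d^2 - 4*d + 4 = (d - 2)*(d^2 + d - 2) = (d - 2)*(d - 1)*(d + 2)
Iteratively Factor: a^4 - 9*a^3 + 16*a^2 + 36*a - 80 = (a - 5)*(a^3 - 4*a^2 - 4*a + 16) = (a - 5)*(a + 2)*(a^2 - 6*a + 8) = (a - 5)*(a - 2)*(a + 2)*(a - 4)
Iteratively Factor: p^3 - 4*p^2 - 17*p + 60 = (p - 3)*(p^2 - p - 20) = (p - 3)*(p + 4)*(p - 5)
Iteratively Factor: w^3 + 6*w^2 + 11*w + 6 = (w + 2)*(w^2 + 4*w + 3) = (w + 1)*(w + 2)*(w + 3)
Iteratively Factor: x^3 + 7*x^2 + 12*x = (x + 3)*(x^2 + 4*x) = (x + 3)*(x + 4)*(x)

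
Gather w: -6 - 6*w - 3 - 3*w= -9*w - 9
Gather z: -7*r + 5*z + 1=-7*r + 5*z + 1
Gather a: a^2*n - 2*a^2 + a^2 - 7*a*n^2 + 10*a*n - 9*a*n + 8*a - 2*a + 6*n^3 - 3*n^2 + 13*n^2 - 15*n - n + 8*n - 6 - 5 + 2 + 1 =a^2*(n - 1) + a*(-7*n^2 + n + 6) + 6*n^3 + 10*n^2 - 8*n - 8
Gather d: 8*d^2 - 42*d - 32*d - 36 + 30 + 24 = 8*d^2 - 74*d + 18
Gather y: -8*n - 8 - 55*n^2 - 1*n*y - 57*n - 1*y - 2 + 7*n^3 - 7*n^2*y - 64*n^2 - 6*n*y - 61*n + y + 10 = 7*n^3 - 119*n^2 - 126*n + y*(-7*n^2 - 7*n)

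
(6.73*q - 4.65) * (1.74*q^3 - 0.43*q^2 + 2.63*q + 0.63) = 11.7102*q^4 - 10.9849*q^3 + 19.6994*q^2 - 7.9896*q - 2.9295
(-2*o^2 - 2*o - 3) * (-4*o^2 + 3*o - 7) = 8*o^4 + 2*o^3 + 20*o^2 + 5*o + 21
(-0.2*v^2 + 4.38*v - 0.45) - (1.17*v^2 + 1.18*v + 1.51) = -1.37*v^2 + 3.2*v - 1.96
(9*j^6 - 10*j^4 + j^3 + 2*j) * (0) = 0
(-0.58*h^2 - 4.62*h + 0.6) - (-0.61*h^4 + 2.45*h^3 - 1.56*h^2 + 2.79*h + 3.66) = 0.61*h^4 - 2.45*h^3 + 0.98*h^2 - 7.41*h - 3.06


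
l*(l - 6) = l^2 - 6*l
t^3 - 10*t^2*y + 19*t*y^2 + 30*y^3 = (t - 6*y)*(t - 5*y)*(t + y)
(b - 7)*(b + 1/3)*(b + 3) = b^3 - 11*b^2/3 - 67*b/3 - 7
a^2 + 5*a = a*(a + 5)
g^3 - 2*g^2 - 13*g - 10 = (g - 5)*(g + 1)*(g + 2)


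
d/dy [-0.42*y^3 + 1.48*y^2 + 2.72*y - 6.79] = -1.26*y^2 + 2.96*y + 2.72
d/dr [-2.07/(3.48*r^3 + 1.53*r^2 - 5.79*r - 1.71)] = (21.6108*r^2 + 6.3342*r - 11.9853)/(3.48*r^3 + 1.53*r^2 - 5.79*r - 1.71)^2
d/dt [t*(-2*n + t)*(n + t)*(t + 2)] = -4*n^2*t - 4*n^2 - 3*n*t^2 - 4*n*t + 4*t^3 + 6*t^2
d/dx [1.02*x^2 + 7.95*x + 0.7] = 2.04*x + 7.95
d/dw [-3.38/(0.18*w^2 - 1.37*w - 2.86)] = (1.2168*w - 4.6306)/(-0.18*w^2 + 1.37*w + 2.86)^2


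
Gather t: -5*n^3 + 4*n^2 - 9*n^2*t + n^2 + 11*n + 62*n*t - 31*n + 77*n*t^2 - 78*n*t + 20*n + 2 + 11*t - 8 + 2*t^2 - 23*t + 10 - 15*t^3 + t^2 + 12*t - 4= -5*n^3 + 5*n^2 - 15*t^3 + t^2*(77*n + 3) + t*(-9*n^2 - 16*n)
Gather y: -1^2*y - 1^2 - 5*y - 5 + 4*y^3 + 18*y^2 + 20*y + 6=4*y^3 + 18*y^2 + 14*y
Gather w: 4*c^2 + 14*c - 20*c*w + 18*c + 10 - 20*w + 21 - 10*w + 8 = 4*c^2 + 32*c + w*(-20*c - 30) + 39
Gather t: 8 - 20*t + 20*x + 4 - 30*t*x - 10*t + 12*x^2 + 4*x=t*(-30*x - 30) + 12*x^2 + 24*x + 12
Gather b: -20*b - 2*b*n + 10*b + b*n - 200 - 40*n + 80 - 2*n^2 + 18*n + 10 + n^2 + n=b*(-n - 10) - n^2 - 21*n - 110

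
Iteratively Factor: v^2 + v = (v)*(v + 1)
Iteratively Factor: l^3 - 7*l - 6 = (l - 3)*(l^2 + 3*l + 2) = (l - 3)*(l + 1)*(l + 2)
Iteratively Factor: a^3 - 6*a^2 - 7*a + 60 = (a - 4)*(a^2 - 2*a - 15) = (a - 5)*(a - 4)*(a + 3)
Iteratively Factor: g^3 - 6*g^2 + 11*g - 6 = (g - 2)*(g^2 - 4*g + 3) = (g - 3)*(g - 2)*(g - 1)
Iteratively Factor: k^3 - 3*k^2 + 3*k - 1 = (k - 1)*(k^2 - 2*k + 1) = (k - 1)^2*(k - 1)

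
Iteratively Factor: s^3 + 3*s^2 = (s)*(s^2 + 3*s) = s^2*(s + 3)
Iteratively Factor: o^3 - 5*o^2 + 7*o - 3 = (o - 3)*(o^2 - 2*o + 1) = (o - 3)*(o - 1)*(o - 1)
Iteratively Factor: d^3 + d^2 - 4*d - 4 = (d + 1)*(d^2 - 4) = (d + 1)*(d + 2)*(d - 2)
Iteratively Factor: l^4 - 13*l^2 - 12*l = (l + 3)*(l^3 - 3*l^2 - 4*l) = l*(l + 3)*(l^2 - 3*l - 4) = l*(l - 4)*(l + 3)*(l + 1)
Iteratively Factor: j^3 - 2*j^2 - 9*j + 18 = (j - 2)*(j^2 - 9) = (j - 3)*(j - 2)*(j + 3)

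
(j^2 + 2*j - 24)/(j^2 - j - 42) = (j - 4)/(j - 7)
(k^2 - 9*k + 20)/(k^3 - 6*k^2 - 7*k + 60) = 1/(k + 3)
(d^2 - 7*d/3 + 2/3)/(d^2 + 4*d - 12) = (d - 1/3)/(d + 6)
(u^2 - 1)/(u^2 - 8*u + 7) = (u + 1)/(u - 7)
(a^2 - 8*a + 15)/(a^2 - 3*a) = (a - 5)/a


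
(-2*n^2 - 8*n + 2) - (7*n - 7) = -2*n^2 - 15*n + 9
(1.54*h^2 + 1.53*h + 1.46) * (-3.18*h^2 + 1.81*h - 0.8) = -4.8972*h^4 - 2.078*h^3 - 3.1055*h^2 + 1.4186*h - 1.168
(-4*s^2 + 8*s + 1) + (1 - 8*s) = 2 - 4*s^2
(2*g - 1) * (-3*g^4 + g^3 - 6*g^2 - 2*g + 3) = -6*g^5 + 5*g^4 - 13*g^3 + 2*g^2 + 8*g - 3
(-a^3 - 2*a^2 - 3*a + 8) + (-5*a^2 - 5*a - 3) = -a^3 - 7*a^2 - 8*a + 5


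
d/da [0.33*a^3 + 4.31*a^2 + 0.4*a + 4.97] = 0.99*a^2 + 8.62*a + 0.4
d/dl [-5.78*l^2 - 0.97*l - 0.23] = -11.56*l - 0.97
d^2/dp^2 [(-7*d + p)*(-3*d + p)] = 2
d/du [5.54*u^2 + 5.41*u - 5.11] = 11.08*u + 5.41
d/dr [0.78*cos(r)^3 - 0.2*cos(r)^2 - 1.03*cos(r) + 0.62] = (-2.34*cos(r)^2 + 0.4*cos(r) + 1.03)*sin(r)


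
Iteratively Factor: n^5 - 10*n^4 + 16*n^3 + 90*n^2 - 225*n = (n - 5)*(n^4 - 5*n^3 - 9*n^2 + 45*n) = n*(n - 5)*(n^3 - 5*n^2 - 9*n + 45) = n*(n - 5)*(n + 3)*(n^2 - 8*n + 15) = n*(n - 5)^2*(n + 3)*(n - 3)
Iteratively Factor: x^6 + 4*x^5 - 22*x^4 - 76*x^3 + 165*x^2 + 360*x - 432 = (x + 3)*(x^5 + x^4 - 25*x^3 - x^2 + 168*x - 144) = (x + 3)*(x + 4)*(x^4 - 3*x^3 - 13*x^2 + 51*x - 36) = (x + 3)*(x + 4)^2*(x^3 - 7*x^2 + 15*x - 9) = (x - 1)*(x + 3)*(x + 4)^2*(x^2 - 6*x + 9) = (x - 3)*(x - 1)*(x + 3)*(x + 4)^2*(x - 3)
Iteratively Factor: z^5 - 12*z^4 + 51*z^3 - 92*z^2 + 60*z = (z - 2)*(z^4 - 10*z^3 + 31*z^2 - 30*z) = (z - 5)*(z - 2)*(z^3 - 5*z^2 + 6*z) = z*(z - 5)*(z - 2)*(z^2 - 5*z + 6) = z*(z - 5)*(z - 3)*(z - 2)*(z - 2)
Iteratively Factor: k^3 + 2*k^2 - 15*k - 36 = (k + 3)*(k^2 - k - 12) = (k - 4)*(k + 3)*(k + 3)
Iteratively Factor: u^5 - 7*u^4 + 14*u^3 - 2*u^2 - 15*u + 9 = (u + 1)*(u^4 - 8*u^3 + 22*u^2 - 24*u + 9) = (u - 3)*(u + 1)*(u^3 - 5*u^2 + 7*u - 3) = (u - 3)^2*(u + 1)*(u^2 - 2*u + 1) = (u - 3)^2*(u - 1)*(u + 1)*(u - 1)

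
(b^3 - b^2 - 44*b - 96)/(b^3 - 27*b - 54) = (b^2 - 4*b - 32)/(b^2 - 3*b - 18)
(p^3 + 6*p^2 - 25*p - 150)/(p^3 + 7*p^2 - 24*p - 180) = (p + 5)/(p + 6)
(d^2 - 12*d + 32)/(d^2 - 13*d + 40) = (d - 4)/(d - 5)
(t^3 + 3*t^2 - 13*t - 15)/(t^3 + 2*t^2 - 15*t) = (t + 1)/t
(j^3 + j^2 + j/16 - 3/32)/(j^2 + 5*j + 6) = (j^3 + j^2 + j/16 - 3/32)/(j^2 + 5*j + 6)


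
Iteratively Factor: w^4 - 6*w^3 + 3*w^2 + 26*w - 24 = (w + 2)*(w^3 - 8*w^2 + 19*w - 12) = (w - 4)*(w + 2)*(w^2 - 4*w + 3) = (w - 4)*(w - 1)*(w + 2)*(w - 3)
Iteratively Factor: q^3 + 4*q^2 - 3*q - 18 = (q - 2)*(q^2 + 6*q + 9) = (q - 2)*(q + 3)*(q + 3)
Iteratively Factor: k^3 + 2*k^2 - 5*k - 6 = (k + 3)*(k^2 - k - 2) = (k - 2)*(k + 3)*(k + 1)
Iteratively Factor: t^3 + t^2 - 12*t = (t + 4)*(t^2 - 3*t) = t*(t + 4)*(t - 3)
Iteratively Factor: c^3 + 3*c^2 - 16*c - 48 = (c - 4)*(c^2 + 7*c + 12) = (c - 4)*(c + 4)*(c + 3)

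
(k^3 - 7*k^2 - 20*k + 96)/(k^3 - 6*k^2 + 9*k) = (k^2 - 4*k - 32)/(k*(k - 3))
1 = 1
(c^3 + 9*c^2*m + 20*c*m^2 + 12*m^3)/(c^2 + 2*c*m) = c + 7*m + 6*m^2/c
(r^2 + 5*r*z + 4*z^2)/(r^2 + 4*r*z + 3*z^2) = (r + 4*z)/(r + 3*z)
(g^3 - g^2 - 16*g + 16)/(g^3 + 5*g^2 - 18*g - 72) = (g^2 + 3*g - 4)/(g^2 + 9*g + 18)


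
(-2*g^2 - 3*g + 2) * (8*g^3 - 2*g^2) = -16*g^5 - 20*g^4 + 22*g^3 - 4*g^2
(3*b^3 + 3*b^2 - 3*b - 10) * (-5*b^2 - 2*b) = -15*b^5 - 21*b^4 + 9*b^3 + 56*b^2 + 20*b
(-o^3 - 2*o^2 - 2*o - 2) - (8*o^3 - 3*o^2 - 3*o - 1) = -9*o^3 + o^2 + o - 1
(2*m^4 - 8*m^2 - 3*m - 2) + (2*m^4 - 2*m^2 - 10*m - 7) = 4*m^4 - 10*m^2 - 13*m - 9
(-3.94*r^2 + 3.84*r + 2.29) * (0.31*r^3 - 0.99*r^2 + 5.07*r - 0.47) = -1.2214*r^5 + 5.091*r^4 - 23.0675*r^3 + 19.0535*r^2 + 9.8055*r - 1.0763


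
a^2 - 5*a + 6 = (a - 3)*(a - 2)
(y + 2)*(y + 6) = y^2 + 8*y + 12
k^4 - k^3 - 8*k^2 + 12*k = k*(k - 2)^2*(k + 3)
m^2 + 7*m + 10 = (m + 2)*(m + 5)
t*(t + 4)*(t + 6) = t^3 + 10*t^2 + 24*t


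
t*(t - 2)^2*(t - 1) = t^4 - 5*t^3 + 8*t^2 - 4*t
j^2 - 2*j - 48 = (j - 8)*(j + 6)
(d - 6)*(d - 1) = d^2 - 7*d + 6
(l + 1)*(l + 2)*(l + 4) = l^3 + 7*l^2 + 14*l + 8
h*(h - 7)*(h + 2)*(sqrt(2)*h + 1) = sqrt(2)*h^4 - 5*sqrt(2)*h^3 + h^3 - 14*sqrt(2)*h^2 - 5*h^2 - 14*h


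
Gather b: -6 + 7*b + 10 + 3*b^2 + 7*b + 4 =3*b^2 + 14*b + 8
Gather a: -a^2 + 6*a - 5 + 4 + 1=-a^2 + 6*a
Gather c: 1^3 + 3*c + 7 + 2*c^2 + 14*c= 2*c^2 + 17*c + 8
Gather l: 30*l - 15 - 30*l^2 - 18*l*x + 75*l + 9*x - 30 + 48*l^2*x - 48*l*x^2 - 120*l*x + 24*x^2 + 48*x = l^2*(48*x - 30) + l*(-48*x^2 - 138*x + 105) + 24*x^2 + 57*x - 45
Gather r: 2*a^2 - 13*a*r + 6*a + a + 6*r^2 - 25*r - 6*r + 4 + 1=2*a^2 + 7*a + 6*r^2 + r*(-13*a - 31) + 5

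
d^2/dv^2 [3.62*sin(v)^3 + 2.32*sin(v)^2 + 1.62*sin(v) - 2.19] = -4.335*sin(v) + 8.145*sin(3*v) + 4.64*cos(2*v)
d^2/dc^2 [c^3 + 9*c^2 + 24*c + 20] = 6*c + 18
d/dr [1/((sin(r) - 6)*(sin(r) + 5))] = (-sin(2*r) + cos(r))/((sin(r) - 6)^2*(sin(r) + 5)^2)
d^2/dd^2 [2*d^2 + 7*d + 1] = 4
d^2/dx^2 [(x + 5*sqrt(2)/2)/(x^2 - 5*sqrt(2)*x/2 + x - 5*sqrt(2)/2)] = 2*((2*x + 5*sqrt(2))*(4*x - 5*sqrt(2) + 2)^2 - 4*(3*x + 1)*(2*x^2 - 5*sqrt(2)*x + 2*x - 5*sqrt(2)))/(2*x^2 - 5*sqrt(2)*x + 2*x - 5*sqrt(2))^3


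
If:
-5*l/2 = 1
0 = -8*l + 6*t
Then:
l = -2/5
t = -8/15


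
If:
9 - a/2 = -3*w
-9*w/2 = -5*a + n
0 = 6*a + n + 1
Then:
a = -58/41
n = 307/41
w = -398/123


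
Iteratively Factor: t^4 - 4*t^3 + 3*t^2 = (t - 3)*(t^3 - t^2) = (t - 3)*(t - 1)*(t^2) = t*(t - 3)*(t - 1)*(t)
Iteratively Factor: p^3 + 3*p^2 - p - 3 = (p + 1)*(p^2 + 2*p - 3) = (p - 1)*(p + 1)*(p + 3)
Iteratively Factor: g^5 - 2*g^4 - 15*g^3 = (g)*(g^4 - 2*g^3 - 15*g^2) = g^2*(g^3 - 2*g^2 - 15*g) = g^2*(g - 5)*(g^2 + 3*g) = g^2*(g - 5)*(g + 3)*(g)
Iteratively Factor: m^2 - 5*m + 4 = (m - 1)*(m - 4)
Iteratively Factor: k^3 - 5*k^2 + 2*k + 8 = (k + 1)*(k^2 - 6*k + 8) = (k - 2)*(k + 1)*(k - 4)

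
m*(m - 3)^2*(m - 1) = m^4 - 7*m^3 + 15*m^2 - 9*m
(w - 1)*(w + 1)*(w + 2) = w^3 + 2*w^2 - w - 2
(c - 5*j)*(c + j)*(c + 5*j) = c^3 + c^2*j - 25*c*j^2 - 25*j^3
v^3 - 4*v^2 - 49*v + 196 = (v - 7)*(v - 4)*(v + 7)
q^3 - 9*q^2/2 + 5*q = q*(q - 5/2)*(q - 2)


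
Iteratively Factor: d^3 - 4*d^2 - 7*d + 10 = (d - 1)*(d^2 - 3*d - 10) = (d - 1)*(d + 2)*(d - 5)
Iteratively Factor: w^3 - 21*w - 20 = (w + 1)*(w^2 - w - 20) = (w + 1)*(w + 4)*(w - 5)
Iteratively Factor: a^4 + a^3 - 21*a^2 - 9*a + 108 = (a - 3)*(a^3 + 4*a^2 - 9*a - 36) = (a - 3)*(a + 3)*(a^2 + a - 12) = (a - 3)*(a + 3)*(a + 4)*(a - 3)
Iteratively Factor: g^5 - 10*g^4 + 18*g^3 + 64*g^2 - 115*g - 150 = (g + 1)*(g^4 - 11*g^3 + 29*g^2 + 35*g - 150) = (g + 1)*(g + 2)*(g^3 - 13*g^2 + 55*g - 75) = (g - 5)*(g + 1)*(g + 2)*(g^2 - 8*g + 15) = (g - 5)^2*(g + 1)*(g + 2)*(g - 3)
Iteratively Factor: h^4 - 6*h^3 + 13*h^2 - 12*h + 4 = (h - 2)*(h^3 - 4*h^2 + 5*h - 2) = (h - 2)*(h - 1)*(h^2 - 3*h + 2) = (h - 2)*(h - 1)^2*(h - 2)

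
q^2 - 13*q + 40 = (q - 8)*(q - 5)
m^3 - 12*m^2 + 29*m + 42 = (m - 7)*(m - 6)*(m + 1)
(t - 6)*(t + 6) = t^2 - 36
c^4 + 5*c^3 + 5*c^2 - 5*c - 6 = (c - 1)*(c + 1)*(c + 2)*(c + 3)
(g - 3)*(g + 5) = g^2 + 2*g - 15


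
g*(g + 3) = g^2 + 3*g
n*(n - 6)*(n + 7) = n^3 + n^2 - 42*n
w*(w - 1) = w^2 - w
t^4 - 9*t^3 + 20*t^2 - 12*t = t*(t - 6)*(t - 2)*(t - 1)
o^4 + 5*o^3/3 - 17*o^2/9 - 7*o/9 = o*(o - 1)*(o + 1/3)*(o + 7/3)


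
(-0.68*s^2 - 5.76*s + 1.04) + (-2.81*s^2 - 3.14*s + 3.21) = -3.49*s^2 - 8.9*s + 4.25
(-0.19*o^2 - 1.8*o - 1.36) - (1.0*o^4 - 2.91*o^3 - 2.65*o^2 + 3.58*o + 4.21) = -1.0*o^4 + 2.91*o^3 + 2.46*o^2 - 5.38*o - 5.57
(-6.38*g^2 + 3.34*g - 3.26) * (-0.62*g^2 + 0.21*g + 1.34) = 3.9556*g^4 - 3.4106*g^3 - 5.8266*g^2 + 3.791*g - 4.3684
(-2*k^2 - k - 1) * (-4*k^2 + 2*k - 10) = 8*k^4 + 22*k^2 + 8*k + 10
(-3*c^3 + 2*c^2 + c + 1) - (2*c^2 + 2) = -3*c^3 + c - 1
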